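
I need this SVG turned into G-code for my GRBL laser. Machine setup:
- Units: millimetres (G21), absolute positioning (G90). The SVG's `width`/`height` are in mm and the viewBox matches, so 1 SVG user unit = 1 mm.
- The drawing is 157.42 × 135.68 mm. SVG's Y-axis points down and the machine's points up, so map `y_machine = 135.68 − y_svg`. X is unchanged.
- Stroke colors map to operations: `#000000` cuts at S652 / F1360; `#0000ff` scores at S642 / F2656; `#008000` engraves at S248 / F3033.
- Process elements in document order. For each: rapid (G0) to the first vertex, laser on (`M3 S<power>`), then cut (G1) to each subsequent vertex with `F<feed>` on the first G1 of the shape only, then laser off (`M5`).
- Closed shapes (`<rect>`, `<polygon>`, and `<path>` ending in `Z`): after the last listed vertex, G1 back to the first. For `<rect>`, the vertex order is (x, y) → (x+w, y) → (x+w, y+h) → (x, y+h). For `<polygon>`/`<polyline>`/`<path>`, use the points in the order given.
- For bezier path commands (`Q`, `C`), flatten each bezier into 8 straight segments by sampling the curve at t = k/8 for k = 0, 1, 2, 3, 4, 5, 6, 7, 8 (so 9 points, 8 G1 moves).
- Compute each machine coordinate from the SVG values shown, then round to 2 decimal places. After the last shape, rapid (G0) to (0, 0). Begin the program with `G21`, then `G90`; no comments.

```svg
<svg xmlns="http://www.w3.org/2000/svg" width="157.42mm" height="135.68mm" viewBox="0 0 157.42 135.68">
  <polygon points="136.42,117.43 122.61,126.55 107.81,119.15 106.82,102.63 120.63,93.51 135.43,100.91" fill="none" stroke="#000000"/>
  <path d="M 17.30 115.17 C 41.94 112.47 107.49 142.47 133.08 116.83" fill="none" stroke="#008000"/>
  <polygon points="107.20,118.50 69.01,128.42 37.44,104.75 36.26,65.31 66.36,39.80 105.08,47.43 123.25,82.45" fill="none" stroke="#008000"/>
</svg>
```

G21
G90
G0 X136.42 Y18.25
M3 S652
G1 X122.61 Y9.13 F1360
G1 X107.81 Y16.53
G1 X106.82 Y33.05
G1 X120.63 Y42.17
G1 X135.43 Y34.77
G1 X136.42 Y18.25
M5
G0 X17.30 Y20.51
M3 S248
G1 X28.30 Y20.16 F3033
G1 X42.19 Y17.78
G1 X58.01 Y14.41
G1 X74.83 Y11.08
G1 X91.70 Y8.82
G1 X107.66 Y8.67
G1 X121.77 Y11.67
G1 X133.08 Y18.85
M5
G0 X107.20 Y17.18
M3 S248
G1 X69.01 Y7.26 F3033
G1 X37.44 Y30.93
G1 X36.26 Y70.37
G1 X66.36 Y95.88
G1 X105.08 Y88.25
G1 X123.25 Y53.23
G1 X107.20 Y17.18
M5
G0 X0.00 Y0.00

1 u = 1 mm; y_m = 135.68 − y.

[1] `<polygon>` regular polygon, #000000→cut S652 F1360: (136.42,18.25) → (122.61,9.13) → (107.81,16.53) → (106.82,33.05) → (120.63,42.17) → (135.43,34.77) → (136.42,18.25) (closed)

[2] `<path>` cubic bezier, #008000→engrave S248 F3033: (17.30,20.51) → (28.30,20.16) → (42.19,17.78) → (58.01,14.41) → (74.83,11.08) → (91.70,8.82) → (107.66,8.67) → (121.77,11.67) → (133.08,18.85)

[3] `<polygon>` regular polygon, #008000→engrave S248 F3033: (107.20,17.18) → (69.01,7.26) → (37.44,30.93) → (36.26,70.37) → (66.36,95.88) → (105.08,88.25) → (123.25,53.23) → (107.20,17.18) (closed)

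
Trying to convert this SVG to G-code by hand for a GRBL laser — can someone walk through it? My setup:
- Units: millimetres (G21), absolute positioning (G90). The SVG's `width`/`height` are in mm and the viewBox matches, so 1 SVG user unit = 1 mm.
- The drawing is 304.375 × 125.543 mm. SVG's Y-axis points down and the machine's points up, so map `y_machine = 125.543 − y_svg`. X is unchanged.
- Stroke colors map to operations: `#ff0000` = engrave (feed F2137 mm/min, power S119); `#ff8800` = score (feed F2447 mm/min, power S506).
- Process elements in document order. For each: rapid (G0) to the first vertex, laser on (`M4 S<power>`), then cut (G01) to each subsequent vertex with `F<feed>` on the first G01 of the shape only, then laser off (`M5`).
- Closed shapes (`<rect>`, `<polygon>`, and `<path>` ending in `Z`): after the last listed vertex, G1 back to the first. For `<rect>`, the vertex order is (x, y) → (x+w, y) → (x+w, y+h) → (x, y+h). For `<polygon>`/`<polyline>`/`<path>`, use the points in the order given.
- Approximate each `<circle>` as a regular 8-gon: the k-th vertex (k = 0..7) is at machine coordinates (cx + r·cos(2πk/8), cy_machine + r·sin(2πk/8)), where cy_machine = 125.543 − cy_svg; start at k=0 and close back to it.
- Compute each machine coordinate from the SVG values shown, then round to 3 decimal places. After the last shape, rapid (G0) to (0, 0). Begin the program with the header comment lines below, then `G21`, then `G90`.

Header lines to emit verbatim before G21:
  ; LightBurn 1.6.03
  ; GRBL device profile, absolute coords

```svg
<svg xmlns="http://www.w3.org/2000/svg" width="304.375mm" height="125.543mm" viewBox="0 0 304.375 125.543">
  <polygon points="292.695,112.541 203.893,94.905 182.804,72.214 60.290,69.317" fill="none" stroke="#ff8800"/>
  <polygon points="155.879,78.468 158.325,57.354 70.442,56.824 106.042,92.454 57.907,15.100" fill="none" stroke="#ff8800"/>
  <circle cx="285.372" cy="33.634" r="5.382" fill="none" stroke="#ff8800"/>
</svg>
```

; LightBurn 1.6.03
; GRBL device profile, absolute coords
G21
G90
G0 X292.695 Y13.002
M4 S506
G01 X203.893 Y30.638 F2447
G01 X182.804 Y53.329
G01 X60.290 Y56.226
G01 X292.695 Y13.002
M5
G0 X155.879 Y47.075
M4 S506
G01 X158.325 Y68.189 F2447
G01 X70.442 Y68.719
G01 X106.042 Y33.089
G01 X57.907 Y110.443
G01 X155.879 Y47.075
M5
G0 X290.754 Y91.909
M4 S506
G01 X289.178 Y95.715 F2447
G01 X285.372 Y97.291
G01 X281.566 Y95.715
G01 X279.990 Y91.909
G01 X281.566 Y88.103
G01 X285.372 Y86.527
G01 X289.178 Y88.103
G01 X290.754 Y91.909
M5
G0 X0.000 Y0.000

viewBox `0 0 304.375 125.543` with mm width/height → 1 unit = 1 mm. Flip: y_m = 125.543 − y_svg.

**Shape 1** — `<polygon>` closed polygon, stroke `#ff8800` → score (S506, F2447). Machine vertices: (292.695,13.002) → (203.893,30.638) → (182.804,53.329) → (60.290,56.226) → (292.695,13.002). Closed: final G1 returns to the first vertex.

**Shape 2** — `<polygon>` closed polygon, stroke `#ff8800` → score (S506, F2447). Machine vertices: (155.879,47.075) → (158.325,68.189) → (70.442,68.719) → (106.042,33.089) → (57.907,110.443) → (155.879,47.075). Closed: final G1 returns to the first vertex.

**Shape 3** — `<circle>` circle, stroke `#ff8800` → score (S506, F2447). Machine vertices: (290.754,91.909) → (289.178,95.715) → (285.372,97.291) → (281.566,95.715) → (279.990,91.909) → (281.566,88.103) → (285.372,86.527) → (289.178,88.103) → (290.754,91.909). Closed: final G1 returns to the first vertex.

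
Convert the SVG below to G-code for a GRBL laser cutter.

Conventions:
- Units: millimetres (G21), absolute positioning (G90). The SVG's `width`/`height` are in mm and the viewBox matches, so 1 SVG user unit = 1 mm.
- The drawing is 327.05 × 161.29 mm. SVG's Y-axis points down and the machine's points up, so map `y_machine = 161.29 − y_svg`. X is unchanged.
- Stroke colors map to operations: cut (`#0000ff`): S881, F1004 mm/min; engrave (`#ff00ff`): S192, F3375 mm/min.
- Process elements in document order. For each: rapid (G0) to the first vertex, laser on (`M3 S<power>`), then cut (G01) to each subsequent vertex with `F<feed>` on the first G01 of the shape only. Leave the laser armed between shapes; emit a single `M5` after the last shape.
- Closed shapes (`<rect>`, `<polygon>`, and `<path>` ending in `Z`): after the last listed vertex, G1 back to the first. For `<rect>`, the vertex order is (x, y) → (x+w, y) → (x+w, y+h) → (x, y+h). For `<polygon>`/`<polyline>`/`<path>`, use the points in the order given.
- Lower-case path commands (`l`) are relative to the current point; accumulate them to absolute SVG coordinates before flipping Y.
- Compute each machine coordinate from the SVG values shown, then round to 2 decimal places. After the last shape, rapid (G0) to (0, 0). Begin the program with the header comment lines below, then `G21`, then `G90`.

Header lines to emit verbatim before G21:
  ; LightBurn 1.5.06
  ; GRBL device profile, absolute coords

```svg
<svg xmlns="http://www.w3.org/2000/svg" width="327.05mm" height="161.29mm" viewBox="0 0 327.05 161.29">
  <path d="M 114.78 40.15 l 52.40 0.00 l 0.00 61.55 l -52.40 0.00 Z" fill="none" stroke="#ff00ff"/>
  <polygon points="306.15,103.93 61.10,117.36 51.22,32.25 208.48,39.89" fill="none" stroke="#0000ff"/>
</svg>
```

viewBox `0 0 327.05 161.29` with mm width/height → 1 unit = 1 mm. Flip: y_m = 161.29 − y_svg.

**Shape 1** — `<path>` rectangle, stroke `#ff00ff` → engrave (S192, F3375). Machine vertices: (114.78,121.14) → (167.18,121.14) → (167.18,59.59) → (114.78,59.59) → (114.78,121.14). Closed: final G1 returns to the first vertex.

**Shape 2** — `<polygon>` closed polygon, stroke `#0000ff` → cut (S881, F1004). Machine vertices: (306.15,57.36) → (61.10,43.93) → (51.22,129.04) → (208.48,121.40) → (306.15,57.36). Closed: final G1 returns to the first vertex.

; LightBurn 1.5.06
; GRBL device profile, absolute coords
G21
G90
G0 X114.78 Y121.14
M3 S192
G01 X167.18 Y121.14 F3375
G01 X167.18 Y59.59
G01 X114.78 Y59.59
G01 X114.78 Y121.14
G0 X306.15 Y57.36
M3 S881
G01 X61.10 Y43.93 F1004
G01 X51.22 Y129.04
G01 X208.48 Y121.40
G01 X306.15 Y57.36
M5
G0 X0.00 Y0.00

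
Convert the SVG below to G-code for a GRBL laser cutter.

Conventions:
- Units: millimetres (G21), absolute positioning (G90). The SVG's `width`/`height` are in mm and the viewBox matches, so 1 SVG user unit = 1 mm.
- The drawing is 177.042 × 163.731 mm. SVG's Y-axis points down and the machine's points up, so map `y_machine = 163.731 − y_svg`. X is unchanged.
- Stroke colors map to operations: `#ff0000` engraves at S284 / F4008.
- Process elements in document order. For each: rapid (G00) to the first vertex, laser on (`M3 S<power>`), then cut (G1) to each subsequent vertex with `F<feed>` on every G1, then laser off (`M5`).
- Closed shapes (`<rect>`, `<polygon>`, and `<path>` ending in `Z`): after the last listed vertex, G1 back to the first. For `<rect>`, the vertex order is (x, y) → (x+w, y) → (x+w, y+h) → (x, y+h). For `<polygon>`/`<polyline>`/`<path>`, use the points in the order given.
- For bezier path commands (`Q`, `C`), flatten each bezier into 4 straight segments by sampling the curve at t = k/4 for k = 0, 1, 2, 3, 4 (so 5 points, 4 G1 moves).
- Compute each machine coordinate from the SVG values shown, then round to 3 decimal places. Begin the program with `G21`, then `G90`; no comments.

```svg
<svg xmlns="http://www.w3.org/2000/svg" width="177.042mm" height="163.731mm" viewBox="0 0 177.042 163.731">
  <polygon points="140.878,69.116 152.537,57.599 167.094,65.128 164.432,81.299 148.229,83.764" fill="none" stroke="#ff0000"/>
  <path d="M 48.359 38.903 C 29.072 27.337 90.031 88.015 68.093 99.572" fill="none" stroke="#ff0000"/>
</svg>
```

Since the viewBox matches the mm dimensions, user units are millimetres directly. The only transform is the Y-flip y_m = 163.731 − y_svg.

Shape 1 is a regular polygon drawn with `<polygon>`. Its stroke #ff0000 means engrave at S284, F4008. After flipping Y the toolpath is (140.878,94.615) → (152.537,106.132) → (167.094,98.603) → (164.432,82.432) → (148.229,79.967) → (140.878,94.615), returning to the start.

Shape 2 is a cubic bezier drawn with `<path>`. Its stroke #ff0000 means engrave at S284, F4008. After flipping Y the toolpath is (48.359,124.828) → (46.391,121.853) → (59.220,103.165) → (71.552,80.141) → (68.093,64.159).

G21
G90
G00 X140.878 Y94.615
M3 S284
G1 X152.537 Y106.132 F4008
G1 X167.094 Y98.603 F4008
G1 X164.432 Y82.432 F4008
G1 X148.229 Y79.967 F4008
G1 X140.878 Y94.615 F4008
M5
G00 X48.359 Y124.828
M3 S284
G1 X46.391 Y121.853 F4008
G1 X59.220 Y103.165 F4008
G1 X71.552 Y80.141 F4008
G1 X68.093 Y64.159 F4008
M5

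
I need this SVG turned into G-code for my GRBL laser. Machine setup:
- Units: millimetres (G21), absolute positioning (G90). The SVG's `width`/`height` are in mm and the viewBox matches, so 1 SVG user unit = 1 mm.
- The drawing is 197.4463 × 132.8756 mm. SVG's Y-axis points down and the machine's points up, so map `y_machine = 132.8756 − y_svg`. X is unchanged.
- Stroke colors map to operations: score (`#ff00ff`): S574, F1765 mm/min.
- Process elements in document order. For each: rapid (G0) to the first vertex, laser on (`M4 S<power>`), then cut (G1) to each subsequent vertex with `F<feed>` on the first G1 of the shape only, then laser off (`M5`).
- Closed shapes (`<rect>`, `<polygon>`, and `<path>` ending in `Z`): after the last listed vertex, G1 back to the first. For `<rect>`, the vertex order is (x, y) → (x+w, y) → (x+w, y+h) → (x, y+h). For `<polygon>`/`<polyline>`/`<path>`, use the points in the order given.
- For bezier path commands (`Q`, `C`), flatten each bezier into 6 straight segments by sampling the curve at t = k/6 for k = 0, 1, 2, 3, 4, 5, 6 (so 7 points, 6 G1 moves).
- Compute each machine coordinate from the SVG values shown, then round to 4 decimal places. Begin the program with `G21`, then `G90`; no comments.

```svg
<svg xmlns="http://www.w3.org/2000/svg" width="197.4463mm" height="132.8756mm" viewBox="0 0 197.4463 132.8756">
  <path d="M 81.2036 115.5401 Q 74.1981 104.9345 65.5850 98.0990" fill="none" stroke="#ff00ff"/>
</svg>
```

G21
G90
G0 X81.2036 Y17.3355
M4 S574
G1 X78.8238 Y20.7660 F1765
G1 X76.3546 Y23.9870
G1 X73.7962 Y26.9986
G1 X71.1484 Y29.8007
G1 X68.4114 Y32.3934
G1 X65.5850 Y34.7766
M5

Since the viewBox matches the mm dimensions, user units are millimetres directly. The only transform is the Y-flip y_m = 132.8756 − y_svg.

Shape 1 is a quadratic bezier drawn with `<path>`. Its stroke #ff00ff means score at S574, F1765. After flipping Y the toolpath is (81.2036,17.3355) → (78.8238,20.7660) → (76.3546,23.9870) → (73.7962,26.9986) → (71.1484,29.8007) → (68.4114,32.3934) → (65.5850,34.7766).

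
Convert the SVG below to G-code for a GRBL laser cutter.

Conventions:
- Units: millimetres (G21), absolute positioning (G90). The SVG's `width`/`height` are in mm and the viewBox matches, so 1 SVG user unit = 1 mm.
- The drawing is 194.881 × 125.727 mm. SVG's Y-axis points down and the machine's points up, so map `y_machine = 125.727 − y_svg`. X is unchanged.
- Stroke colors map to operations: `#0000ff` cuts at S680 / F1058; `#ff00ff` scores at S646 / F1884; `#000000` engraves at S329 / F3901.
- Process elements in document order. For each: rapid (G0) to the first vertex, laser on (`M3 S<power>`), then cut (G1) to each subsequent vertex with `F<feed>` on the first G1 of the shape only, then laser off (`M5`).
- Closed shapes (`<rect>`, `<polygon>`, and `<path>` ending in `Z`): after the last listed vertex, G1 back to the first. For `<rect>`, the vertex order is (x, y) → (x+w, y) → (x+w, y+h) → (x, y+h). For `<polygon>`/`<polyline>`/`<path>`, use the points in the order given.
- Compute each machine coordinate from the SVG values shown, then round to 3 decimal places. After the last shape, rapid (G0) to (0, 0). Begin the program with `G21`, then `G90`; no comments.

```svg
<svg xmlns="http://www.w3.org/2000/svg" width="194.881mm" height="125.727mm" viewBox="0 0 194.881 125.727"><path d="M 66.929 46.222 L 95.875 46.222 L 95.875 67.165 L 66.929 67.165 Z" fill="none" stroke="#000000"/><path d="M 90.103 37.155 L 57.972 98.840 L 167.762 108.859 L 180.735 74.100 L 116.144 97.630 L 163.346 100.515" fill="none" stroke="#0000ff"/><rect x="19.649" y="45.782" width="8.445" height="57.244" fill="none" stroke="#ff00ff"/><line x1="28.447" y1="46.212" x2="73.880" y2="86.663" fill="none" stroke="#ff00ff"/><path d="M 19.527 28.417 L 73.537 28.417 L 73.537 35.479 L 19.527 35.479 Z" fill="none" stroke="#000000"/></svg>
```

G21
G90
G0 X66.929 Y79.505
M3 S329
G1 X95.875 Y79.505 F3901
G1 X95.875 Y58.562
G1 X66.929 Y58.562
G1 X66.929 Y79.505
M5
G0 X90.103 Y88.572
M3 S680
G1 X57.972 Y26.887 F1058
G1 X167.762 Y16.868
G1 X180.735 Y51.627
G1 X116.144 Y28.097
G1 X163.346 Y25.212
M5
G0 X19.649 Y79.945
M3 S646
G1 X28.094 Y79.945 F1884
G1 X28.094 Y22.701
G1 X19.649 Y22.701
G1 X19.649 Y79.945
M5
G0 X28.447 Y79.515
M3 S646
G1 X73.880 Y39.064 F1884
M5
G0 X19.527 Y97.310
M3 S329
G1 X73.537 Y97.310 F3901
G1 X73.537 Y90.248
G1 X19.527 Y90.248
G1 X19.527 Y97.310
M5
G0 X0.000 Y0.000

Since the viewBox matches the mm dimensions, user units are millimetres directly. The only transform is the Y-flip y_m = 125.727 − y_svg.

Shape 1 is a rectangle drawn with `<path>`. Its stroke #000000 means engrave at S329, F3901. After flipping Y the toolpath is (66.929,79.505) → (95.875,79.505) → (95.875,58.562) → (66.929,58.562) → (66.929,79.505), returning to the start.

Shape 2 is a open polyline drawn with `<path>`. Its stroke #0000ff means cut at S680, F1058. After flipping Y the toolpath is (90.103,88.572) → (57.972,26.887) → (167.762,16.868) → (180.735,51.627) → (116.144,28.097) → (163.346,25.212).

Shape 3 is a rectangle drawn with `<rect>`. Its stroke #ff00ff means score at S646, F1884. After flipping Y the toolpath is (19.649,79.945) → (28.094,79.945) → (28.094,22.701) → (19.649,22.701) → (19.649,79.945), returning to the start.

Shape 4 is a line segment drawn with `<line>`. Its stroke #ff00ff means score at S646, F1884. After flipping Y the toolpath is (28.447,79.515) → (73.880,39.064).

Shape 5 is a rectangle drawn with `<path>`. Its stroke #000000 means engrave at S329, F3901. After flipping Y the toolpath is (19.527,97.310) → (73.537,97.310) → (73.537,90.248) → (19.527,90.248) → (19.527,97.310), returning to the start.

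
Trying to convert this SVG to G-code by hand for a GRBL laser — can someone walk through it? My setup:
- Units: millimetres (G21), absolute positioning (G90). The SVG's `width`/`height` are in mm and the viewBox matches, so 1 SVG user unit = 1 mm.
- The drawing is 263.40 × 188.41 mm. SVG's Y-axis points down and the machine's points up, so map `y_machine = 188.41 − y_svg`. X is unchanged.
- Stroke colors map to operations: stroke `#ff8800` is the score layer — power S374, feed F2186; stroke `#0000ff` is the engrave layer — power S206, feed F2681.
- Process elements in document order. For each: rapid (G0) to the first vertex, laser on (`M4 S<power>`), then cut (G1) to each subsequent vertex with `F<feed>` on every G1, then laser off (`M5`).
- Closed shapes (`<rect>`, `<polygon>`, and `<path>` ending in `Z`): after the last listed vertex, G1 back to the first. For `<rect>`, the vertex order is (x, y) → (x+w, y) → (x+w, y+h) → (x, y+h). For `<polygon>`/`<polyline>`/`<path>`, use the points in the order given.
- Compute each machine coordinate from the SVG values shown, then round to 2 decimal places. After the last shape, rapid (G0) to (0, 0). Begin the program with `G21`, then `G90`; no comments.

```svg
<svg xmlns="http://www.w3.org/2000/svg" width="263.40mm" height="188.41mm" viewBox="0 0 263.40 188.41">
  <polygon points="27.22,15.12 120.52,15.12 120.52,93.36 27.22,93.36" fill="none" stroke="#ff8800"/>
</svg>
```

1 u = 1 mm; y_m = 188.41 − y.

[1] `<polygon>` rectangle, #ff8800→score S374 F2186: (27.22,173.29) → (120.52,173.29) → (120.52,95.05) → (27.22,95.05) → (27.22,173.29) (closed)

G21
G90
G0 X27.22 Y173.29
M4 S374
G1 X120.52 Y173.29 F2186
G1 X120.52 Y95.05 F2186
G1 X27.22 Y95.05 F2186
G1 X27.22 Y173.29 F2186
M5
G0 X0.00 Y0.00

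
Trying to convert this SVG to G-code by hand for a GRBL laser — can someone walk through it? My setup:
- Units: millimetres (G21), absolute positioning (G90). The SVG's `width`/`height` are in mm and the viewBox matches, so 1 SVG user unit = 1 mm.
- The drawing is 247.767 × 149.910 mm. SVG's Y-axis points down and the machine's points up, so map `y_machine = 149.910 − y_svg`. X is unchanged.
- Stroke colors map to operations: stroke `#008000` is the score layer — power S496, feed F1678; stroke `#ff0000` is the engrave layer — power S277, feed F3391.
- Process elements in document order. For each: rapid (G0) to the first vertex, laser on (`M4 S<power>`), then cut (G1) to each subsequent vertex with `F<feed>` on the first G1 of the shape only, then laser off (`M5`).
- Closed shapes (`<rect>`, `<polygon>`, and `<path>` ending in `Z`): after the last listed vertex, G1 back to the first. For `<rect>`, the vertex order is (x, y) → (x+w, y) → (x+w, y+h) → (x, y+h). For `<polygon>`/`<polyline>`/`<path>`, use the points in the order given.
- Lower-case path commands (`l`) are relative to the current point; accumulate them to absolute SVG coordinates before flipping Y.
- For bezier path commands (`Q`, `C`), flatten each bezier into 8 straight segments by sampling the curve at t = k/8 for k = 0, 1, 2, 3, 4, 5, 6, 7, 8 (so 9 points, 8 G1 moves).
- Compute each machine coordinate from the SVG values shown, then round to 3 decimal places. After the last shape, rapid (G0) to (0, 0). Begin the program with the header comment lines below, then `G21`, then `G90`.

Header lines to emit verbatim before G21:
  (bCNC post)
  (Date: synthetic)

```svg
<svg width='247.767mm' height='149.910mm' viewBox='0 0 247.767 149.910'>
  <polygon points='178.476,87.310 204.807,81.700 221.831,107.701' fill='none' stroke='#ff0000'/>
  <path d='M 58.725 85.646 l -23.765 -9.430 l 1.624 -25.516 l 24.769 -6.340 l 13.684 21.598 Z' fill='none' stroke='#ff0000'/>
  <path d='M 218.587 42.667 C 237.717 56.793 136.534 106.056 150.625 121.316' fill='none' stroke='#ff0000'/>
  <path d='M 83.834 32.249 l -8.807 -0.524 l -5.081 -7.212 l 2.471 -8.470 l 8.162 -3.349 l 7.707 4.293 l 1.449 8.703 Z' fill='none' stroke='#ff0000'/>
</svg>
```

(bCNC post)
(Date: synthetic)
G21
G90
G0 X178.476 Y62.600
M4 S277
G1 X204.807 Y68.210 F3391
G1 X221.831 Y42.209
G1 X178.476 Y62.600
M5
G0 X58.725 Y64.264
M4 S277
G1 X34.960 Y73.694 F3391
G1 X36.584 Y99.210
G1 X61.353 Y105.550
G1 X75.037 Y83.952
G1 X58.725 Y64.264
M5
G0 X218.587 Y107.243
M4 S277
G1 X220.581 Y100.434 F3391
G1 X214.057 Y91.141
G1 X201.775 Y80.174
G1 X186.496 Y68.344
G1 X170.980 Y56.460
G1 X157.990 Y45.334
G1 X150.284 Y35.775
G1 X150.625 Y28.594
M5
G0 X83.834 Y117.661
M4 S277
G1 X75.027 Y118.185 F3391
G1 X69.946 Y125.397
G1 X72.417 Y133.867
G1 X80.579 Y137.216
G1 X88.286 Y132.923
G1 X89.735 Y124.220
G1 X83.834 Y117.661
M5
G0 X0.000 Y0.000

Since the viewBox matches the mm dimensions, user units are millimetres directly. The only transform is the Y-flip y_m = 149.910 − y_svg.

Shape 1 is a closed polygon drawn with `<polygon>`. Its stroke #ff0000 means engrave at S277, F3391. After flipping Y the toolpath is (178.476,62.600) → (204.807,68.210) → (221.831,42.209) → (178.476,62.600), returning to the start.

Shape 2 is a regular polygon drawn with `<path>`. Its stroke #ff0000 means engrave at S277, F3391. After flipping Y the toolpath is (58.725,64.264) → (34.960,73.694) → (36.584,99.210) → (61.353,105.550) → (75.037,83.952) → (58.725,64.264), returning to the start.

Shape 3 is a cubic bezier drawn with `<path>`. Its stroke #ff0000 means engrave at S277, F3391. After flipping Y the toolpath is (218.587,107.243) → (220.581,100.434) → (214.057,91.141) → (201.775,80.174) → (186.496,68.344) → (170.980,56.460) → (157.990,45.334) → (150.284,35.775) → (150.625,28.594).

Shape 4 is a regular polygon drawn with `<path>`. Its stroke #ff0000 means engrave at S277, F3391. After flipping Y the toolpath is (83.834,117.661) → (75.027,118.185) → (69.946,125.397) → (72.417,133.867) → (80.579,137.216) → (88.286,132.923) → (89.735,124.220) → (83.834,117.661), returning to the start.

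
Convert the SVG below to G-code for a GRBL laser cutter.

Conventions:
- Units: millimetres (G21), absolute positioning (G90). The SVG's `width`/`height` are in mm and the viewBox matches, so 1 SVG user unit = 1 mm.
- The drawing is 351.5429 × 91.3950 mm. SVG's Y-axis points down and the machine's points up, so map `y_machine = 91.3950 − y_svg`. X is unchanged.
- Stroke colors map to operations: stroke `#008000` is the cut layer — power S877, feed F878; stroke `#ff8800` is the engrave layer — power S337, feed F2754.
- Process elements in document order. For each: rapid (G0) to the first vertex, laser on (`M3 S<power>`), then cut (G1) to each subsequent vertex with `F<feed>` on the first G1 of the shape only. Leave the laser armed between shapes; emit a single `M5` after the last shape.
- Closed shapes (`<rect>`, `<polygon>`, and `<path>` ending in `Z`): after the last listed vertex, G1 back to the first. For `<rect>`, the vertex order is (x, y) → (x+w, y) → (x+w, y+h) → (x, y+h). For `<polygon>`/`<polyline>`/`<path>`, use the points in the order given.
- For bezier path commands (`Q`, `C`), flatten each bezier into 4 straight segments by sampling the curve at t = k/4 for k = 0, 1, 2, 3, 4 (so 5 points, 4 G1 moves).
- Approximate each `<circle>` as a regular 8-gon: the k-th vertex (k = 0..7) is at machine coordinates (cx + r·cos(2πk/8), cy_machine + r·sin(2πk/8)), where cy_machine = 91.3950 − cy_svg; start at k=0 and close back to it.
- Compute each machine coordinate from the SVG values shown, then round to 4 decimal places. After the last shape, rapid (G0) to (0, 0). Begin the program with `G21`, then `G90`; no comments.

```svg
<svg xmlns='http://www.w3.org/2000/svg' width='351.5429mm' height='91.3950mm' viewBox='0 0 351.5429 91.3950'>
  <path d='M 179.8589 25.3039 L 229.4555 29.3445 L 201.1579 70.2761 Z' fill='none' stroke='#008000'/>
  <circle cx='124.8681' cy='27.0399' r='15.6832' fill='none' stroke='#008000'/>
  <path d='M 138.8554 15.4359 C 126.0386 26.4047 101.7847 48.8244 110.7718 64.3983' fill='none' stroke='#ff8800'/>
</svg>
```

G21
G90
G0 X179.8589 Y66.0911
M3 S877
G1 X229.4555 Y62.0505 F878
G1 X201.1579 Y21.1189
G1 X179.8589 Y66.0911
G0 X140.5513 Y64.3551
M3 S877
G1 X135.9578 Y75.4448 F878
G1 X124.8681 Y80.0383
G1 X113.7784 Y75.4448
G1 X109.1849 Y64.3551
G1 X113.7784 Y53.2654
G1 X124.8681 Y48.6719
G1 X135.9578 Y53.2654
G1 X140.5513 Y64.3551
G0 X138.8554 Y75.9591
M3 S337
G1 X127.7964 Y65.8713 F2754
G1 X116.6371 Y53.2048
G1 X109.5661 Y39.6748
G1 X110.7718 Y26.9967
M5
G0 X0.0000 Y0.0000

viewBox `0 0 351.5429 91.3950` with mm width/height → 1 unit = 1 mm. Flip: y_m = 91.3950 − y_svg.

**Shape 1** — `<path>` regular polygon, stroke `#008000` → cut (S877, F878). Machine vertices: (179.8589,66.0911) → (229.4555,62.0505) → (201.1579,21.1189) → (179.8589,66.0911). Closed: final G1 returns to the first vertex.

**Shape 2** — `<circle>` circle, stroke `#008000` → cut (S877, F878). Machine vertices: (140.5513,64.3551) → (135.9578,75.4448) → (124.8681,80.0383) → (113.7784,75.4448) → (109.1849,64.3551) → (113.7784,53.2654) → (124.8681,48.6719) → (135.9578,53.2654) → (140.5513,64.3551). Closed: final G1 returns to the first vertex.

**Shape 3** — `<path>` cubic bezier, stroke `#ff8800` → engrave (S337, F2754). Control points (SVG): P0=(138.8554,15.4359), P1=(126.0386,26.4047), P2=(101.7847,48.8244), P3=(110.7718,64.3983); sampled at t=k/4. Machine vertices: (138.8554,75.9591) → (127.7964,65.8713) → (116.6371,53.2048) → (109.5661,39.6748) → (110.7718,26.9967). Open path.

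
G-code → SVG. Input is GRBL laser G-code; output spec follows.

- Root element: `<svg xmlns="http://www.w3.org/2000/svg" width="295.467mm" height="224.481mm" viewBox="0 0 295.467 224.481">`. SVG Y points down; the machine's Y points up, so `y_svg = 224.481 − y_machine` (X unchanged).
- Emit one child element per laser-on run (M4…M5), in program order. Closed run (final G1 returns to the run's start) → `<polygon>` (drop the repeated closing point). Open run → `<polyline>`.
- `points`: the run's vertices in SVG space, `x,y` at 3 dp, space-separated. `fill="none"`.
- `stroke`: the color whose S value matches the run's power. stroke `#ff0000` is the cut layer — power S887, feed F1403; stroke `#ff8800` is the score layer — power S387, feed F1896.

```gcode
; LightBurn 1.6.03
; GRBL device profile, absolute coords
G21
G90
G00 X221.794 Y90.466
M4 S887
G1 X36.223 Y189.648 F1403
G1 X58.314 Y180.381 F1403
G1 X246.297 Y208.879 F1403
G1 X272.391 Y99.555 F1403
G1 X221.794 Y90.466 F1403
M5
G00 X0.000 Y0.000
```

<svg xmlns="http://www.w3.org/2000/svg" width="295.467mm" height="224.481mm" viewBox="0 0 295.467 224.481">
  <polygon points="221.794,134.015 36.223,34.833 58.314,44.100 246.297,15.602 272.391,124.926" fill="none" stroke="#ff0000"/>
</svg>

y_svg = 224.481 − y_m. Every run uses S887, so all elements get stroke `#ff0000` (cut).

[1] closed run; points: 221.794,134.015 36.223,34.833 58.314,44.100 246.297,15.602 272.391,124.926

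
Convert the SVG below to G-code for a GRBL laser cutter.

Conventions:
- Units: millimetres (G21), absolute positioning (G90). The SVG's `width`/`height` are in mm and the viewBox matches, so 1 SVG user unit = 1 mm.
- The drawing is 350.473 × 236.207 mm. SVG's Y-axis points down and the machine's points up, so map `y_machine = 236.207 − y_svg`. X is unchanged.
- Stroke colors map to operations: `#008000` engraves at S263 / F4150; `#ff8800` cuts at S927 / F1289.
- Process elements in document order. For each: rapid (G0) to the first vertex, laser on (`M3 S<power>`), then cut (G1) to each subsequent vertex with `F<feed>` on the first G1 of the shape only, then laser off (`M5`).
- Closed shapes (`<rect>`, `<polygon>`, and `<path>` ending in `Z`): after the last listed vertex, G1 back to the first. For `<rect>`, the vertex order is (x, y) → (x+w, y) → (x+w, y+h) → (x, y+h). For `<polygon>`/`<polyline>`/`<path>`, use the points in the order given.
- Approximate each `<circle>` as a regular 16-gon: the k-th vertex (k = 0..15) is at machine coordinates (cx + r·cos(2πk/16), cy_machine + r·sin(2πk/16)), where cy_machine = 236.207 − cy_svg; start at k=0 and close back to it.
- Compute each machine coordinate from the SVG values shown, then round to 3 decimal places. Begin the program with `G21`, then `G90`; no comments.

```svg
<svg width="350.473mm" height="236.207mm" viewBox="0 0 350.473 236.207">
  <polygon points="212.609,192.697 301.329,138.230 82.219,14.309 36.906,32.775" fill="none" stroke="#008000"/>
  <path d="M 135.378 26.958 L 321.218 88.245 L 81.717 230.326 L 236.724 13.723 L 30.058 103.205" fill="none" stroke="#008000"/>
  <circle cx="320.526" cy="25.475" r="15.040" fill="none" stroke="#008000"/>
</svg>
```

1 u = 1 mm; y_m = 236.207 − y.

[1] `<polygon>` closed polygon, #008000→engrave S263 F4150: (212.609,43.510) → (301.329,97.977) → (82.219,221.898) → (36.906,203.432) → (212.609,43.510) (closed)

[2] `<path>` open polyline, #008000→engrave S263 F4150: (135.378,209.249) → (321.218,147.962) → (81.717,5.881) → (236.724,222.484) → (30.058,133.002)

[3] `<circle>` circle, #008000→engrave S263 F4150: (335.566,210.732) → (334.421,216.488) → (331.161,221.367) → (326.282,224.627) → (320.526,225.772) → (314.770,224.627) → (309.891,221.367) → (306.631,216.488) → (305.486,210.732) → (306.631,204.976) → (309.891,200.097) → (314.770,196.837) → (320.526,195.692) → (326.282,196.837) → (331.161,200.097) → (334.421,204.976) → (335.566,210.732) (closed)

G21
G90
G0 X212.609 Y43.510
M3 S263
G1 X301.329 Y97.977 F4150
G1 X82.219 Y221.898
G1 X36.906 Y203.432
G1 X212.609 Y43.510
M5
G0 X135.378 Y209.249
M3 S263
G1 X321.218 Y147.962 F4150
G1 X81.717 Y5.881
G1 X236.724 Y222.484
G1 X30.058 Y133.002
M5
G0 X335.566 Y210.732
M3 S263
G1 X334.421 Y216.488 F4150
G1 X331.161 Y221.367
G1 X326.282 Y224.627
G1 X320.526 Y225.772
G1 X314.770 Y224.627
G1 X309.891 Y221.367
G1 X306.631 Y216.488
G1 X305.486 Y210.732
G1 X306.631 Y204.976
G1 X309.891 Y200.097
G1 X314.770 Y196.837
G1 X320.526 Y195.692
G1 X326.282 Y196.837
G1 X331.161 Y200.097
G1 X334.421 Y204.976
G1 X335.566 Y210.732
M5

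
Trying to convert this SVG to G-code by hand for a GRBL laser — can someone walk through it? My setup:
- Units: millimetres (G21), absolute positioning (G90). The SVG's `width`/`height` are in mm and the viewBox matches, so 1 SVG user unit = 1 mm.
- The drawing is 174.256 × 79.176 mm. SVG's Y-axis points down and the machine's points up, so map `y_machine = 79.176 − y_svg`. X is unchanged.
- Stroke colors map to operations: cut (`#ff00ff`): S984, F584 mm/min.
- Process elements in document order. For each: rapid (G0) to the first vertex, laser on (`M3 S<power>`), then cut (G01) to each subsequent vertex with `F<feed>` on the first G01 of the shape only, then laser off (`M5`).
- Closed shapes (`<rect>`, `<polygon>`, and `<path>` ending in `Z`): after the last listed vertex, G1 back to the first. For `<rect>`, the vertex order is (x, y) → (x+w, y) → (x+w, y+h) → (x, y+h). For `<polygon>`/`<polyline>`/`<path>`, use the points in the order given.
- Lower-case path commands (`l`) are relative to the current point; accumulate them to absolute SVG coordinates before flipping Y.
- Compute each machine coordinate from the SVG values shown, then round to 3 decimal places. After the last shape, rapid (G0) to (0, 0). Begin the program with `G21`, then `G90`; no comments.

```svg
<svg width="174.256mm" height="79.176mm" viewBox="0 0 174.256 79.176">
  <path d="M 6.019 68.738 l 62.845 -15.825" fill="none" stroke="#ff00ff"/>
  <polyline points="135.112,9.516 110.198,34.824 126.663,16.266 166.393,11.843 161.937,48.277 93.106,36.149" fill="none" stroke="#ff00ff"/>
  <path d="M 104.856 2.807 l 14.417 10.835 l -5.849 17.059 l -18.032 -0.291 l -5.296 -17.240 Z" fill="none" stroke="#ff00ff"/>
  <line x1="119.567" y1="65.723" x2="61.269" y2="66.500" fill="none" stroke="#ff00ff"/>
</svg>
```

G21
G90
G0 X6.019 Y10.438
M3 S984
G01 X68.864 Y26.263 F584
M5
G0 X135.112 Y69.660
M3 S984
G01 X110.198 Y44.352 F584
G01 X126.663 Y62.910
G01 X166.393 Y67.333
G01 X161.937 Y30.899
G01 X93.106 Y43.027
M5
G0 X104.856 Y76.369
M3 S984
G01 X119.273 Y65.534 F584
G01 X113.424 Y48.475
G01 X95.392 Y48.766
G01 X90.096 Y66.006
G01 X104.856 Y76.369
M5
G0 X119.567 Y13.453
M3 S984
G01 X61.269 Y12.676 F584
M5
G0 X0.000 Y0.000

Since the viewBox matches the mm dimensions, user units are millimetres directly. The only transform is the Y-flip y_m = 79.176 − y_svg.

Shape 1 is a line segment drawn with `<path>`. Its stroke #ff00ff means cut at S984, F584. After flipping Y the toolpath is (6.019,10.438) → (68.864,26.263).

Shape 2 is a open polyline drawn with `<polyline>`. Its stroke #ff00ff means cut at S984, F584. After flipping Y the toolpath is (135.112,69.660) → (110.198,44.352) → (126.663,62.910) → (166.393,67.333) → (161.937,30.899) → (93.106,43.027).

Shape 3 is a regular polygon drawn with `<path>`. Its stroke #ff00ff means cut at S984, F584. After flipping Y the toolpath is (104.856,76.369) → (119.273,65.534) → (113.424,48.475) → (95.392,48.766) → (90.096,66.006) → (104.856,76.369), returning to the start.

Shape 4 is a line segment drawn with `<line>`. Its stroke #ff00ff means cut at S984, F584. After flipping Y the toolpath is (119.567,13.453) → (61.269,12.676).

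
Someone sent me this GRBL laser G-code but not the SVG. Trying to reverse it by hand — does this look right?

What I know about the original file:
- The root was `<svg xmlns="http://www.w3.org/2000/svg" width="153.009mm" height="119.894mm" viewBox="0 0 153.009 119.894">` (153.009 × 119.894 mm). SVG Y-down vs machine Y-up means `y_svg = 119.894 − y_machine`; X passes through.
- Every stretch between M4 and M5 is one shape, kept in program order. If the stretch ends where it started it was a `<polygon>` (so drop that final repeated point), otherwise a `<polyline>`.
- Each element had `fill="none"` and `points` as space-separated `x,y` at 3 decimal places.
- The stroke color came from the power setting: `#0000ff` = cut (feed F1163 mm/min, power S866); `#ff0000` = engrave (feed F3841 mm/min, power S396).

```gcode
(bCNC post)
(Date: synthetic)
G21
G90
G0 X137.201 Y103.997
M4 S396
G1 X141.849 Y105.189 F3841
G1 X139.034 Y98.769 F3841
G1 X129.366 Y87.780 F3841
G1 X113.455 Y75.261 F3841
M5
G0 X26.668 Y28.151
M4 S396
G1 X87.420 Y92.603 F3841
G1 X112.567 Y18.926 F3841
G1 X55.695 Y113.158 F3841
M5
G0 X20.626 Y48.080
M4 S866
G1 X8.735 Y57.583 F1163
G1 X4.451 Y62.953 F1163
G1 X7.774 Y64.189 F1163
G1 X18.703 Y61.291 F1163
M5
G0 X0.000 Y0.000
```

Machine Y-up, SVG Y-down with viewBox height 119.894, so y_svg = 119.894 − y_machine; X carries over.

Run 1: power S396 maps to stroke `#ff0000` (engrave). The run is open, so emit a `<polyline>` with points (Y-flipped): 137.201,15.897 141.849,14.705 139.034,21.125 129.366,32.114 113.455,44.633.

Run 2: the run's S396 means `#ff0000` (engrave). The run is open, so emit a `<polyline>` with points (Y-flipped): 26.668,91.743 87.420,27.291 112.567,100.968 55.695,6.736.

Run 3: S866 ⇒ cut layer `#0000ff`. The run is open, so emit a `<polyline>` with points (Y-flipped): 20.626,71.814 8.735,62.311 4.451,56.941 7.774,55.705 18.703,58.603.

<svg xmlns="http://www.w3.org/2000/svg" width="153.009mm" height="119.894mm" viewBox="0 0 153.009 119.894">
  <polyline points="137.201,15.897 141.849,14.705 139.034,21.125 129.366,32.114 113.455,44.633" fill="none" stroke="#ff0000"/>
  <polyline points="26.668,91.743 87.420,27.291 112.567,100.968 55.695,6.736" fill="none" stroke="#ff0000"/>
  <polyline points="20.626,71.814 8.735,62.311 4.451,56.941 7.774,55.705 18.703,58.603" fill="none" stroke="#0000ff"/>
</svg>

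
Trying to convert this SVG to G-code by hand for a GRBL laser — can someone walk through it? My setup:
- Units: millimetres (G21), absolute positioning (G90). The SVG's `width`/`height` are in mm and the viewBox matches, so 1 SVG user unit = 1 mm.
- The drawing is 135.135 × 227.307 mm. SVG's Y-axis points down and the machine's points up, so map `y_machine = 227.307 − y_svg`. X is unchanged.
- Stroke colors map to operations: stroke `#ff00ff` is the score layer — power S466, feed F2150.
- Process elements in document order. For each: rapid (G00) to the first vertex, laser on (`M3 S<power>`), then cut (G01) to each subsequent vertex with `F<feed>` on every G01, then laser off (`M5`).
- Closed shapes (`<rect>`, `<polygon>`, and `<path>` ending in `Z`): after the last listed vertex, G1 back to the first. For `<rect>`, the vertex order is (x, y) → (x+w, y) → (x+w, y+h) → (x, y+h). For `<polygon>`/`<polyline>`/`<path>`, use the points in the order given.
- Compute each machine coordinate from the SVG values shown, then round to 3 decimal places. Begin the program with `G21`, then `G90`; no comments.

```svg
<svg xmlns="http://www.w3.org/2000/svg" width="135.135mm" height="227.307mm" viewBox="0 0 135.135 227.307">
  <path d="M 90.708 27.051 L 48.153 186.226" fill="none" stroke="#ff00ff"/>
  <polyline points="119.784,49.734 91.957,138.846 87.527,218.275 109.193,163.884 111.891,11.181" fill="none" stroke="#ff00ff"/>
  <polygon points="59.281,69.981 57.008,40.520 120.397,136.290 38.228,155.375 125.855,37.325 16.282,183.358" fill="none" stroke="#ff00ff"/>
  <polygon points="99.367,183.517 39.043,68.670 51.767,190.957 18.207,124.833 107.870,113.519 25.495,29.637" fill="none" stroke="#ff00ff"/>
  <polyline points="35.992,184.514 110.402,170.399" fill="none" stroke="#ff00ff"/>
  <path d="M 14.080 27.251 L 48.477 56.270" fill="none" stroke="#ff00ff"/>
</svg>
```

viewBox `0 0 135.135 227.307` with mm width/height → 1 unit = 1 mm. Flip: y_m = 227.307 − y_svg.

**Shape 1** — `<path>` line segment, stroke `#ff00ff` → score (S466, F2150). Machine vertices: (90.708,200.256) → (48.153,41.081). Open path.

**Shape 2** — `<polyline>` open polyline, stroke `#ff00ff` → score (S466, F2150). Machine vertices: (119.784,177.573) → (91.957,88.461) → (87.527,9.032) → (109.193,63.423) → (111.891,216.126). Open path.

**Shape 3** — `<polygon>` closed polygon, stroke `#ff00ff` → score (S466, F2150). Machine vertices: (59.281,157.326) → (57.008,186.787) → (120.397,91.017) → (38.228,71.932) → (125.855,189.982) → (16.282,43.949) → (59.281,157.326). Closed: final G1 returns to the first vertex.

**Shape 4** — `<polygon>` closed polygon, stroke `#ff00ff` → score (S466, F2150). Machine vertices: (99.367,43.790) → (39.043,158.637) → (51.767,36.350) → (18.207,102.474) → (107.870,113.788) → (25.495,197.670) → (99.367,43.790). Closed: final G1 returns to the first vertex.

**Shape 5** — `<polyline>` line segment, stroke `#ff00ff` → score (S466, F2150). Machine vertices: (35.992,42.793) → (110.402,56.908). Open path.

**Shape 6** — `<path>` line segment, stroke `#ff00ff` → score (S466, F2150). Machine vertices: (14.080,200.056) → (48.477,171.037). Open path.

G21
G90
G00 X90.708 Y200.256
M3 S466
G01 X48.153 Y41.081 F2150
M5
G00 X119.784 Y177.573
M3 S466
G01 X91.957 Y88.461 F2150
G01 X87.527 Y9.032 F2150
G01 X109.193 Y63.423 F2150
G01 X111.891 Y216.126 F2150
M5
G00 X59.281 Y157.326
M3 S466
G01 X57.008 Y186.787 F2150
G01 X120.397 Y91.017 F2150
G01 X38.228 Y71.932 F2150
G01 X125.855 Y189.982 F2150
G01 X16.282 Y43.949 F2150
G01 X59.281 Y157.326 F2150
M5
G00 X99.367 Y43.790
M3 S466
G01 X39.043 Y158.637 F2150
G01 X51.767 Y36.350 F2150
G01 X18.207 Y102.474 F2150
G01 X107.870 Y113.788 F2150
G01 X25.495 Y197.670 F2150
G01 X99.367 Y43.790 F2150
M5
G00 X35.992 Y42.793
M3 S466
G01 X110.402 Y56.908 F2150
M5
G00 X14.080 Y200.056
M3 S466
G01 X48.477 Y171.037 F2150
M5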